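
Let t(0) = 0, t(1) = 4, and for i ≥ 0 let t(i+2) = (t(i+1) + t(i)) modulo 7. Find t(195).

1

t(0) = 0,  t(1) = 4,  t(2) = 4,  t(3) = 1,  t(4) = 5,  t(5) = 6,  t(6) = 4,  t(7) = 3,  t(8) = 0,  t(9) = 3,  t(10) = 3,  t(11) = 6,  t(12) = 2,  t(13) = 1,  t(14) = 3,  t(15) = 4,  t(16) = 0,  t(17) = 4.
Since (t(16), t(17)) = (t(0), t(1)) = (0, 4) (two consecutive terms determine the rest), the sequence is periodic with period 16.
(195 - 0) mod 16 = 3, so t(195) = t(3) = 1.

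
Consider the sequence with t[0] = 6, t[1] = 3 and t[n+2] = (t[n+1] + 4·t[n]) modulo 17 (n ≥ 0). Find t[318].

7

t[0] = 6,  t[1] = 3,  t[2] = 10,  t[3] = 5,  t[4] = 11,  t[5] = 14,  t[6] = 7,  t[7] = 12,  t[8] = 6,  t[9] = 3.
The sequence repeats with period 8.
So t[318] = t[0 + ((318-0) mod 8)] = t[6] = 7.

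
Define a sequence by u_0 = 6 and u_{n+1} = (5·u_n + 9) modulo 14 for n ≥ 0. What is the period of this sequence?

6

u_0 = 6, u_1 = 11, u_2 = 8, u_3 = 7, u_4 = 2, u_5 = 5, u_6 = 6.
Since u_6 = u_0 = 6, the sequence is periodic with period 6.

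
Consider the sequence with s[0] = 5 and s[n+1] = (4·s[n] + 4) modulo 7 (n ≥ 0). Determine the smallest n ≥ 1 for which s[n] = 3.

1

Computing terms: s[0] = 5; s[1] = 3; s[2] = 2; s[3] = 5.
Since s[3] = s[0] = 5, the sequence is periodic with period 3.
The value 3 first appears (with n ≥ 1) at s[1].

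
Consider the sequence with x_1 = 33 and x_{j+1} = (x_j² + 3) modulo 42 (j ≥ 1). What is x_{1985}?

21

We have x_1 = 33, x_2 = 0, x_3 = 3, x_4 = 12, x_5 = 21, x_6 = 24, x_7 = 33.
Since x_7 = x_1 = 33, the sequence is periodic with period 6.
So x_{1985} = x_{1 + ((1985-1) mod 6)} = x_5 = 21.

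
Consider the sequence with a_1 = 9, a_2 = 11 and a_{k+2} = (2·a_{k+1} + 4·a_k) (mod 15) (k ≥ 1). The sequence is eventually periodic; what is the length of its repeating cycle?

a_1 = 9, a_2 = 11, a_3 = 13, a_4 = 10, a_5 = 12, a_6 = 4, a_7 = 11, a_8 = 8, a_9 = 0, a_{10} = 2, a_{11} = 4, a_{12} = 1, a_{13} = 3, a_{14} = 10, a_{15} = 2, a_{16} = 14, a_{17} = 6, a_{18} = 8, a_{19} = 10, a_{20} = 7, a_{21} = 9, a_{22} = 1, a_{23} = 8, a_{24} = 5, a_{25} = 12, a_{26} = 14, a_{27} = 1, a_{28} = 13, a_{29} = 0, a_{30} = 7, a_{31} = 14, a_{32} = 11, a_{33} = 3, a_{34} = 5, a_{35} = 7, a_{36} = 4, a_{37} = 6, a_{38} = 13, a_{39} = 5, a_{40} = 2, a_{41} = 9, a_{42} = 11.
Since (a_{41}, a_{42}) = (a_1, a_2) = (9, 11) (two consecutive terms determine the rest), the sequence is periodic with period 40.

40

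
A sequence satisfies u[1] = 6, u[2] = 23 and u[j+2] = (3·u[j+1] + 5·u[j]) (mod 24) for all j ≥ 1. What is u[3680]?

19

We have u[1] = 6, u[2] = 23, u[3] = 3, u[4] = 4, u[5] = 3, u[6] = 5, u[7] = 6, u[8] = 19, u[9] = 15, u[10] = 20, u[11] = 15, u[12] = 1, u[13] = 6, u[14] = 23.
The sequence repeats with period 12.
So u[3680] = u[1 + ((3680-1) mod 12)] = u[8] = 19.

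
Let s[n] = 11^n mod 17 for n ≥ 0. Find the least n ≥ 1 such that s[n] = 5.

Listing terms: s[0] = 1,  s[1] = 11,  s[2] = 2,  s[3] = 5,  s[4] = 4,  s[5] = 10,  s[6] = 8,  s[7] = 3,  s[8] = 16,  s[9] = 6,  s[10] = 15,  s[11] = 12,  s[12] = 13,  s[13] = 7,  s[14] = 9,  s[15] = 14,  s[16] = 1.
Since s[16] = s[0] = 1, the sequence is periodic with period 16.
The value 5 first appears (with n ≥ 1) at s[3].

3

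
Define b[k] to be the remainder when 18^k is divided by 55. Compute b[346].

4

Listing terms: b[1] = 18, b[2] = 49, b[3] = 2, b[4] = 36, b[5] = 43, b[6] = 4, b[7] = 17, b[8] = 31, b[9] = 8, b[10] = 34, b[11] = 7, b[12] = 16, b[13] = 13, b[14] = 14, b[15] = 32, b[16] = 26, b[17] = 28, b[18] = 9, b[19] = 52, b[20] = 1, b[21] = 18.
Since b[21] = b[1] = 18, the sequence is periodic with period 20.
So b[346] = b[1 + ((346-1) mod 20)] = b[6] = 4.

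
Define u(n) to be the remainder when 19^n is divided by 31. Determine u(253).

u(1) = 19, u(2) = 20, u(3) = 8, u(4) = 28, u(5) = 5, u(6) = 2, u(7) = 7, u(8) = 9, u(9) = 16, u(10) = 25, u(11) = 10, u(12) = 4, u(13) = 14, u(14) = 18, u(15) = 1, u(16) = 19.
The sequence repeats with period 15.
So u(253) = u(1 + ((253-1) mod 15)) = u(13) = 14.

14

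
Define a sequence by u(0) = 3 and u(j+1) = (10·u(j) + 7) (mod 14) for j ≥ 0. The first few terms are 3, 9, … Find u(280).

We have u(0) = 3; u(1) = 9; u(2) = 13; u(3) = 11; u(4) = 5; u(5) = 1; u(6) = 3.
Since u(6) = u(0) = 3, the sequence is periodic with period 6.
(280 - 0) mod 6 = 4, so u(280) = u(4) = 5.

5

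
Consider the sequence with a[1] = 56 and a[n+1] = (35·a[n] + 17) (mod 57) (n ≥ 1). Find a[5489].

Listing terms: a[1] = 56,  a[2] = 39,  a[3] = 14,  a[4] = 51,  a[5] = 35,  a[6] = 45,  a[7] = 53,  a[8] = 48,  a[9] = 44,  a[10] = 18,  a[11] = 20,  a[12] = 33,  a[13] = 32,  a[14] = 54,  a[15] = 26,  a[16] = 15,  a[17] = 29,  a[18] = 6,  a[19] = 56.
The sequence repeats with period 18.
(5489 - 1) mod 18 = 16, so a[5489] = a[17] = 29.

29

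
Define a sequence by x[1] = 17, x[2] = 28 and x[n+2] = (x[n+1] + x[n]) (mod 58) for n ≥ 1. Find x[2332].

x[1] = 17,  x[2] = 28,  x[3] = 45,  x[4] = 15,  x[5] = 2,  x[6] = 17,  x[7] = 19,  x[8] = 36,  x[9] = 55,  x[10] = 33,  x[11] = 30,  x[12] = 5,  x[13] = 35,  x[14] = 40,  x[15] = 17,  x[16] = 57,  x[17] = 16,  x[18] = 15,  x[19] = 31,  x[20] = 46,  x[21] = 19,  x[22] = 7,  x[23] = 26,  x[24] = 33,  x[25] = 1,  x[26] = 34,  x[27] = 35,  x[28] = 11,  x[29] = 46,  x[30] = 57,  x[31] = 45,  x[32] = 44,  x[33] = 31,  x[34] = 17,  x[35] = 48,  x[36] = 7,  x[37] = 55,  x[38] = 4,  x[39] = 1,  x[40] = 5,  x[41] = 6,  x[42] = 11,  x[43] = 17,  x[44] = 28.
Since (x[43], x[44]) = (x[1], x[2]) = (17, 28) (two consecutive terms determine the rest), the sequence is periodic with period 42.
(2332 - 1) mod 42 = 21, so x[2332] = x[22] = 7.

7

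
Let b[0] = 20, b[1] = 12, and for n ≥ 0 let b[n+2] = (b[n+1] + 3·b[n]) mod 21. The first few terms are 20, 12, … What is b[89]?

Computing terms: b[0] = 20,  b[1] = 12,  b[2] = 9,  b[3] = 3,  b[4] = 9,  b[5] = 18,  b[6] = 3,  b[7] = 15,  b[8] = 3,  b[9] = 6,  b[10] = 15,  b[11] = 12,  b[12] = 15,  b[13] = 9,  b[14] = 12,  b[15] = 18,  b[16] = 12,  b[17] = 3,  b[18] = 18,  b[19] = 6,  b[20] = 18,  b[21] = 15,  b[22] = 6,  b[23] = 9,  b[24] = 6,  b[25] = 12,  b[26] = 9.
Since (b[25], b[26]) = (b[1], b[2]) = (12, 9) (two consecutive terms determine the rest), the sequence is eventually periodic: after a pre-period of length 1 it cycles with period 24.
For n ≥ 1, b[n] depends only on (n - 1) mod 24. (89 - 1) mod 24 = 16, so b[89] = b[17] = 3.

3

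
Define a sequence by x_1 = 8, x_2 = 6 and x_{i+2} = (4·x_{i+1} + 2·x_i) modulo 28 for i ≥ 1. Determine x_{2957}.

16

We have x_1 = 8; x_2 = 6; x_3 = 12; x_4 = 4; x_5 = 12; x_6 = 0; x_7 = 24; x_8 = 12; x_9 = 12; x_{10} = 16; x_{11} = 4; x_{12} = 20; x_{13} = 4; x_{14} = 0; x_{15} = 8; x_{16} = 4; x_{17} = 4; x_{18} = 24; x_{19} = 20; x_{20} = 16; x_{21} = 20; x_{22} = 0; x_{23} = 12; x_{24} = 20; x_{25} = 20; x_{26} = 8; x_{27} = 16; x_{28} = 24; x_{29} = 16; x_{30} = 0; x_{31} = 4; x_{32} = 16; x_{33} = 16; x_{34} = 12; x_{35} = 24; x_{36} = 8; x_{37} = 24; x_{38} = 0; x_{39} = 20; x_{40} = 24; x_{41} = 24; x_{42} = 4; x_{43} = 8; x_{44} = 12; x_{45} = 8; x_{46} = 0; x_{47} = 16; x_{48} = 8; x_{49} = 8; x_{50} = 20; x_{51} = 12; x_{52} = 4.
Since (x_{51}, x_{52}) = (x_3, x_4) = (12, 4) (two consecutive terms determine the rest), the sequence is eventually periodic: after a pre-period of length 2 it cycles with period 48.
For i ≥ 3, x_i depends only on (i - 3) mod 48. (2957 - 3) mod 48 = 26, so x_{2957} = x_{29} = 16.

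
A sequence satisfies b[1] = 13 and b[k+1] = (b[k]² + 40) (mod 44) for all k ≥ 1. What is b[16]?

Listing terms: b[1] = 13, b[2] = 33, b[3] = 29, b[4] = 1, b[5] = 41, b[6] = 5, b[7] = 21, b[8] = 41.
Since b[8] = b[5] = 41, the sequence is eventually periodic: after a pre-period of length 4 it cycles with period 3.
For k ≥ 5, b[k] depends only on (k - 5) mod 3. (16 - 5) mod 3 = 2, so b[16] = b[7] = 21.

21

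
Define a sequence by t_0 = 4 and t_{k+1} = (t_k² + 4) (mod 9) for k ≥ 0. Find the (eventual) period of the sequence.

We have t_0 = 4, t_1 = 2, t_2 = 8, t_3 = 5, t_4 = 2.
Since t_4 = t_1 = 2, the sequence is eventually periodic: after a pre-period of length 1 it cycles with period 3.

3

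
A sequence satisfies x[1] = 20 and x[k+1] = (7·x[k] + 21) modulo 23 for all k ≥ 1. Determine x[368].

Computing terms: x[1] = 20,  x[2] = 0,  x[3] = 21,  x[4] = 7,  x[5] = 1,  x[6] = 5,  x[7] = 10,  x[8] = 22,  x[9] = 14,  x[10] = 4,  x[11] = 3,  x[12] = 19,  x[13] = 16,  x[14] = 18,  x[15] = 9,  x[16] = 15,  x[17] = 11,  x[18] = 6,  x[19] = 17,  x[20] = 2,  x[21] = 12,  x[22] = 13,  x[23] = 20.
The sequence repeats with period 22.
(368 - 1) mod 22 = 15, so x[368] = x[16] = 15.

15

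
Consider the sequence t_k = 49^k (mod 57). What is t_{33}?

1

We have t_0 = 1; t_1 = 49; t_2 = 7; t_3 = 1.
Since t_3 = t_0 = 1, the sequence is periodic with period 3.
(33 - 0) mod 3 = 0, so t_{33} = t_0 = 1.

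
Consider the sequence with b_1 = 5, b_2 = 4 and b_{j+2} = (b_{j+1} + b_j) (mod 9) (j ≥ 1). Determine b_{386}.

b_1 = 5, b_2 = 4, b_3 = 0, b_4 = 4, b_5 = 4, b_6 = 8, b_7 = 3, b_8 = 2, b_9 = 5, b_{10} = 7, b_{11} = 3, b_{12} = 1, b_{13} = 4, b_{14} = 5, b_{15} = 0, b_{16} = 5, b_{17} = 5, b_{18} = 1, b_{19} = 6, b_{20} = 7, b_{21} = 4, b_{22} = 2, b_{23} = 6, b_{24} = 8, b_{25} = 5, b_{26} = 4.
The sequence repeats with period 24.
(386 - 1) mod 24 = 1, so b_{386} = b_2 = 4.

4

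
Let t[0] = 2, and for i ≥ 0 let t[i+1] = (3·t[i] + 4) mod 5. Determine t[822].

Computing terms: t[0] = 2, t[1] = 0, t[2] = 4, t[3] = 1, t[4] = 2.
The sequence repeats with period 4.
So t[822] = t[0 + ((822-0) mod 4)] = t[2] = 4.

4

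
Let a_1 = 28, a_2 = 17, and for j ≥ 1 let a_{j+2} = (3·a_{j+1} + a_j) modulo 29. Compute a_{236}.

0

Computing terms: a_1 = 28; a_2 = 17; a_3 = 21; a_4 = 22; a_5 = 0; a_6 = 22; a_7 = 8; a_8 = 17; a_9 = 1; a_{10} = 20; a_{11} = 3; a_{12} = 0; a_{13} = 3; a_{14} = 9; a_{15} = 1; a_{16} = 12; a_{17} = 8; a_{18} = 7; a_{19} = 0; a_{20} = 7; a_{21} = 21; a_{22} = 12; a_{23} = 28; a_{24} = 9; a_{25} = 26; a_{26} = 0; a_{27} = 26; a_{28} = 20; a_{29} = 28; a_{30} = 17.
The sequence repeats with period 28.
(236 - 1) mod 28 = 11, so a_{236} = a_{12} = 0.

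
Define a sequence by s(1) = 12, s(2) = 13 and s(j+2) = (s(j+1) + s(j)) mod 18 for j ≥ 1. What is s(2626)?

10

Computing terms: s(1) = 12, s(2) = 13, s(3) = 7, s(4) = 2, s(5) = 9, s(6) = 11, s(7) = 2, s(8) = 13, s(9) = 15, s(10) = 10, s(11) = 7, s(12) = 17, s(13) = 6, s(14) = 5, s(15) = 11, s(16) = 16, s(17) = 9, s(18) = 7, s(19) = 16, s(20) = 5, s(21) = 3, s(22) = 8, s(23) = 11, s(24) = 1, s(25) = 12, s(26) = 13.
Since (s(25), s(26)) = (s(1), s(2)) = (12, 13) (two consecutive terms determine the rest), the sequence is periodic with period 24.
(2626 - 1) mod 24 = 9, so s(2626) = s(10) = 10.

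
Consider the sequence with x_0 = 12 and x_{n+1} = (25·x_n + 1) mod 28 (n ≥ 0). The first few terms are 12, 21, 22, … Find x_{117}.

5

We have x_0 = 12, x_1 = 21, x_2 = 22, x_3 = 19, x_4 = 0, x_5 = 1, x_6 = 26, x_7 = 7, x_8 = 8, x_9 = 5, x_{10} = 14, x_{11} = 15, x_{12} = 12.
The sequence repeats with period 12.
(117 - 0) mod 12 = 9, so x_{117} = x_9 = 5.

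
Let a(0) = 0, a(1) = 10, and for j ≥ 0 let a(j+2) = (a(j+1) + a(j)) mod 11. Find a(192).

We have a(0) = 0, a(1) = 10, a(2) = 10, a(3) = 9, a(4) = 8, a(5) = 6, a(6) = 3, a(7) = 9, a(8) = 1, a(9) = 10, a(10) = 0, a(11) = 10.
Since (a(10), a(11)) = (a(0), a(1)) = (0, 10) (two consecutive terms determine the rest), the sequence is periodic with period 10.
(192 - 0) mod 10 = 2, so a(192) = a(2) = 10.

10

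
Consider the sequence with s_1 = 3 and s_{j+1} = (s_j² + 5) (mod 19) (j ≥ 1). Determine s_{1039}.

Listing terms: s_1 = 3,  s_2 = 14,  s_3 = 11,  s_4 = 12,  s_5 = 16,  s_6 = 14.
Since s_6 = s_2 = 14, the sequence is eventually periodic: after a pre-period of length 1 it cycles with period 4.
For j ≥ 2, s_j depends only on (j - 2) mod 4. (1039 - 2) mod 4 = 1, so s_{1039} = s_3 = 11.

11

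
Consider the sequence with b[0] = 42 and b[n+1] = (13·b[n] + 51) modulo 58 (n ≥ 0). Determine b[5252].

Listing terms: b[0] = 42; b[1] = 17; b[2] = 40; b[3] = 49; b[4] = 50; b[5] = 5; b[6] = 0; b[7] = 51; b[8] = 18; b[9] = 53; b[10] = 44; b[11] = 43; b[12] = 30; b[13] = 35; b[14] = 42.
The sequence repeats with period 14.
(5252 - 0) mod 14 = 2, so b[5252] = b[2] = 40.

40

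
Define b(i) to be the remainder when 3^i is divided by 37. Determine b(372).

10

Computing terms: b(0) = 1; b(1) = 3; b(2) = 9; b(3) = 27; b(4) = 7; b(5) = 21; b(6) = 26; b(7) = 4; b(8) = 12; b(9) = 36; b(10) = 34; b(11) = 28; b(12) = 10; b(13) = 30; b(14) = 16; b(15) = 11; b(16) = 33; b(17) = 25; b(18) = 1.
The sequence repeats with period 18.
So b(372) = b(0 + ((372-0) mod 18)) = b(12) = 10.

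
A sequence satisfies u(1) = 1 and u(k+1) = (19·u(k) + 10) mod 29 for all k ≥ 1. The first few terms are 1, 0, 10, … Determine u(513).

Computing terms: u(1) = 1, u(2) = 0, u(3) = 10, u(4) = 26, u(5) = 11, u(6) = 16, u(7) = 24, u(8) = 2, u(9) = 19, u(10) = 23, u(11) = 12, u(12) = 6, u(13) = 8, u(14) = 17, u(15) = 14, u(16) = 15, u(17) = 5, u(18) = 18, u(19) = 4, u(20) = 28, u(21) = 20, u(22) = 13, u(23) = 25, u(24) = 21, u(25) = 3, u(26) = 9, u(27) = 7, u(28) = 27, u(29) = 1.
Since u(29) = u(1) = 1, the sequence is periodic with period 28.
So u(513) = u(1 + ((513-1) mod 28)) = u(9) = 19.

19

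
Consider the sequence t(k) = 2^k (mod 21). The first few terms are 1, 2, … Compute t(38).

4

Computing terms: t(0) = 1, t(1) = 2, t(2) = 4, t(3) = 8, t(4) = 16, t(5) = 11, t(6) = 1.
Since t(6) = t(0) = 1, the sequence is periodic with period 6.
(38 - 0) mod 6 = 2, so t(38) = t(2) = 4.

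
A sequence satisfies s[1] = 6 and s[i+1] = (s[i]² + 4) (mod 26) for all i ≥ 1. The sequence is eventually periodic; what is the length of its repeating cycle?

6

Listing terms: s[1] = 6, s[2] = 14, s[3] = 18, s[4] = 16, s[5] = 0, s[6] = 4, s[7] = 20, s[8] = 14.
Since s[8] = s[2] = 14, the sequence is eventually periodic: after a pre-period of length 1 it cycles with period 6.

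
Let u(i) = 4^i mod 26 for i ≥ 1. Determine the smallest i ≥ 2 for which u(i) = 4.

7

Computing terms: u(1) = 4, u(2) = 16, u(3) = 12, u(4) = 22, u(5) = 10, u(6) = 14, u(7) = 4.
The sequence repeats with period 6.
The value 4 next appears (with i ≥ 2) at u(7).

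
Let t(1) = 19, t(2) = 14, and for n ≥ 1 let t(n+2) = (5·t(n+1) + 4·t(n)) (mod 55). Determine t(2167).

We have t(1) = 19, t(2) = 14, t(3) = 36, t(4) = 16, t(5) = 4, t(6) = 29, t(7) = 51, t(8) = 41, t(9) = 24, t(10) = 9, t(11) = 31, t(12) = 26, t(13) = 34, t(14) = 54, t(15) = 21, t(16) = 46, t(17) = 39, t(18) = 49, t(19) = 16, t(20) = 1, t(21) = 14, t(22) = 19, t(23) = 41, t(24) = 6, t(25) = 29, t(26) = 4, t(27) = 26, t(28) = 36, t(29) = 9, t(30) = 24, t(31) = 46, t(32) = 51, t(33) = 54, t(34) = 34, t(35) = 1, t(36) = 31, t(37) = 49, t(38) = 39, t(39) = 6, t(40) = 21, t(41) = 19, t(42) = 14.
Since (t(41), t(42)) = (t(1), t(2)) = (19, 14) (two consecutive terms determine the rest), the sequence is periodic with period 40.
So t(2167) = t(1 + ((2167-1) mod 40)) = t(7) = 51.

51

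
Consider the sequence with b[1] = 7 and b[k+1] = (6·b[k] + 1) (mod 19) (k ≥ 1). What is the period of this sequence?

Computing terms: b[1] = 7,  b[2] = 5,  b[3] = 12,  b[4] = 16,  b[5] = 2,  b[6] = 13,  b[7] = 3,  b[8] = 0,  b[9] = 1,  b[10] = 7.
Since b[10] = b[1] = 7, the sequence is periodic with period 9.

9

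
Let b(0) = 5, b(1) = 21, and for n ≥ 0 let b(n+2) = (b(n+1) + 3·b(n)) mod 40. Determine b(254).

Listing terms: b(0) = 5,  b(1) = 21,  b(2) = 36,  b(3) = 19,  b(4) = 7,  b(5) = 24,  b(6) = 5,  b(7) = 37,  b(8) = 12,  b(9) = 3,  b(10) = 39,  b(11) = 8,  b(12) = 5,  b(13) = 29,  b(14) = 4,  b(15) = 11,  b(16) = 23,  b(17) = 16,  b(18) = 5,  b(19) = 13,  b(20) = 28,  b(21) = 27,  b(22) = 31,  b(23) = 32,  b(24) = 5,  b(25) = 21.
The sequence repeats with period 24.
(254 - 0) mod 24 = 14, so b(254) = b(14) = 4.

4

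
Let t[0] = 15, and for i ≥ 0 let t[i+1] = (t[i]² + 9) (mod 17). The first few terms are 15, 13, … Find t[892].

Computing terms: t[0] = 15,  t[1] = 13,  t[2] = 8,  t[3] = 5,  t[4] = 0,  t[5] = 9,  t[6] = 5.
Since t[6] = t[3] = 5, the sequence is eventually periodic: after a pre-period of length 3 it cycles with period 3.
For i ≥ 3, t[i] depends only on (i - 3) mod 3. (892 - 3) mod 3 = 1, so t[892] = t[4] = 0.

0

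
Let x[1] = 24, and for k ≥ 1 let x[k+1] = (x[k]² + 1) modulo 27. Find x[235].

23

We have x[1] = 24,  x[2] = 10,  x[3] = 20,  x[4] = 23,  x[5] = 17,  x[6] = 20.
Since x[6] = x[3] = 20, the sequence is eventually periodic: after a pre-period of length 2 it cycles with period 3.
For k ≥ 3, x[k] depends only on (k - 3) mod 3. (235 - 3) mod 3 = 1, so x[235] = x[4] = 23.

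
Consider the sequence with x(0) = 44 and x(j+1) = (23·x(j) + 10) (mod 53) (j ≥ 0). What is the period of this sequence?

We have x(0) = 44,  x(1) = 15,  x(2) = 37,  x(3) = 13,  x(4) = 44.
Since x(4) = x(0) = 44, the sequence is periodic with period 4.

4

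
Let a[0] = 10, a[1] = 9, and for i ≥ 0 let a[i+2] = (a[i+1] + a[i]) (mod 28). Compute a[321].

Computing terms: a[0] = 10, a[1] = 9, a[2] = 19, a[3] = 0, a[4] = 19, a[5] = 19, a[6] = 10, a[7] = 1, a[8] = 11, a[9] = 12, a[10] = 23, a[11] = 7, a[12] = 2, a[13] = 9, a[14] = 11, a[15] = 20, a[16] = 3, a[17] = 23, a[18] = 26, a[19] = 21, a[20] = 19, a[21] = 12, a[22] = 3, a[23] = 15, a[24] = 18, a[25] = 5, a[26] = 23, a[27] = 0, a[28] = 23, a[29] = 23, a[30] = 18, a[31] = 13, a[32] = 3, a[33] = 16, a[34] = 19, a[35] = 7, a[36] = 26, a[37] = 5, a[38] = 3, a[39] = 8, a[40] = 11, a[41] = 19, a[42] = 2, a[43] = 21, a[44] = 23, a[45] = 16, a[46] = 11, a[47] = 27, a[48] = 10, a[49] = 9.
Since (a[48], a[49]) = (a[0], a[1]) = (10, 9) (two consecutive terms determine the rest), the sequence is periodic with period 48.
(321 - 0) mod 48 = 33, so a[321] = a[33] = 16.

16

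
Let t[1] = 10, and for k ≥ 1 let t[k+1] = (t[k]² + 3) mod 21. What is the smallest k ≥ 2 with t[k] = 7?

3

Computing terms: t[1] = 10,  t[2] = 19,  t[3] = 7,  t[4] = 10.
Since t[4] = t[1] = 10, the sequence is periodic with period 3.
The value 7 first appears (with k ≥ 2) at t[3].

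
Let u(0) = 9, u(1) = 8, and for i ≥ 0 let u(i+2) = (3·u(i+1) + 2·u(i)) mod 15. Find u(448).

Computing terms: u(0) = 9, u(1) = 8, u(2) = 12, u(3) = 7, u(4) = 0, u(5) = 14, u(6) = 12, u(7) = 4, u(8) = 6, u(9) = 11, u(10) = 0, u(11) = 7, u(12) = 6, u(13) = 2, u(14) = 3, u(15) = 13, u(16) = 0, u(17) = 11, u(18) = 3, u(19) = 1, u(20) = 9, u(21) = 14, u(22) = 0, u(23) = 13, u(24) = 9, u(25) = 8.
The sequence repeats with period 24.
So u(448) = u(0 + ((448-0) mod 24)) = u(16) = 0.

0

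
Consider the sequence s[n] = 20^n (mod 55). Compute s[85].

Computing terms: s[0] = 1; s[1] = 20; s[2] = 15; s[3] = 25; s[4] = 5; s[5] = 45; s[6] = 20.
Since s[6] = s[1] = 20, the sequence is eventually periodic: after a pre-period of length 1 it cycles with period 5.
For n ≥ 1, s[n] depends only on (n - 1) mod 5. (85 - 1) mod 5 = 4, so s[85] = s[5] = 45.

45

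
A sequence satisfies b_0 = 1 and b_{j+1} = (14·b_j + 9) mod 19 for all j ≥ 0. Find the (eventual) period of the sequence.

18

Listing terms: b_0 = 1, b_1 = 4, b_2 = 8, b_3 = 7, b_4 = 12, b_5 = 6, b_6 = 17, b_7 = 0, b_8 = 9, b_9 = 2, b_{10} = 18, b_{11} = 14, b_{12} = 15, b_{13} = 10, b_{14} = 16, b_{15} = 5, b_{16} = 3, b_{17} = 13, b_{18} = 1.
The sequence repeats with period 18.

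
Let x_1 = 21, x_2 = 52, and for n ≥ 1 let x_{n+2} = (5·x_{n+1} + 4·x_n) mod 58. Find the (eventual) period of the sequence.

Listing terms: x_1 = 21, x_2 = 52, x_3 = 54, x_4 = 14, x_5 = 54, x_6 = 36, x_7 = 48, x_8 = 36, x_9 = 24, x_{10} = 32, x_{11} = 24, x_{12} = 16, x_{13} = 2, x_{14} = 16, x_{15} = 30, x_{16} = 40, x_{17} = 30, x_{18} = 20, x_{19} = 46, x_{20} = 20, x_{21} = 52, x_{22} = 50, x_{23} = 52, x_{24} = 54.
Since (x_{23}, x_{24}) = (x_2, x_3) = (52, 54) (two consecutive terms determine the rest), the sequence is eventually periodic: after a pre-period of length 1 it cycles with period 21.

21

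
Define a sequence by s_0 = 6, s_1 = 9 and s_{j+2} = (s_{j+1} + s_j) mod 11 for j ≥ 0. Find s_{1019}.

3

s_0 = 6; s_1 = 9; s_2 = 4; s_3 = 2; s_4 = 6; s_5 = 8; s_6 = 3; s_7 = 0; s_8 = 3; s_9 = 3; s_{10} = 6; s_{11} = 9.
The sequence repeats with period 10.
So s_{1019} = s_{0 + ((1019-0) mod 10)} = s_9 = 3.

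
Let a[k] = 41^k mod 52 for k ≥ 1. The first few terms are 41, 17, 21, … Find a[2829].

a[1] = 41; a[2] = 17; a[3] = 21; a[4] = 29; a[5] = 45; a[6] = 25; a[7] = 37; a[8] = 9; a[9] = 5; a[10] = 49; a[11] = 33; a[12] = 1; a[13] = 41.
Since a[13] = a[1] = 41, the sequence is periodic with period 12.
So a[2829] = a[1 + ((2829-1) mod 12)] = a[9] = 5.

5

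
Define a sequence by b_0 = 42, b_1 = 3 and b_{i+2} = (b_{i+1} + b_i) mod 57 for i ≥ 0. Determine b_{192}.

b_0 = 42; b_1 = 3; b_2 = 45; b_3 = 48; b_4 = 36; b_5 = 27; b_6 = 6; b_7 = 33; b_8 = 39; b_9 = 15; b_{10} = 54; b_{11} = 12; b_{12} = 9; b_{13} = 21; b_{14} = 30; b_{15} = 51; b_{16} = 24; b_{17} = 18; b_{18} = 42; b_{19} = 3.
The sequence repeats with period 18.
(192 - 0) mod 18 = 12, so b_{192} = b_{12} = 9.

9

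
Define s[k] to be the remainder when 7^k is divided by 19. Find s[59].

Computing terms: s[1] = 7, s[2] = 11, s[3] = 1, s[4] = 7.
Since s[4] = s[1] = 7, the sequence is periodic with period 3.
So s[59] = s[1 + ((59-1) mod 3)] = s[2] = 11.

11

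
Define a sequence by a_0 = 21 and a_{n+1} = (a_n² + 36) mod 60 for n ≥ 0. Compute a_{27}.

21

We have a_0 = 21,  a_1 = 57,  a_2 = 45,  a_3 = 21.
Since a_3 = a_0 = 21, the sequence is periodic with period 3.
(27 - 0) mod 3 = 0, so a_{27} = a_0 = 21.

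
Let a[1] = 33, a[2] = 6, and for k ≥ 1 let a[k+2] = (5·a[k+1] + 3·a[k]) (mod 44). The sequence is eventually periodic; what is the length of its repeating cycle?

We have a[1] = 33, a[2] = 6, a[3] = 41, a[4] = 3, a[5] = 6, a[6] = 39, a[7] = 37, a[8] = 38, a[9] = 37, a[10] = 35, a[11] = 22, a[12] = 39, a[13] = 41, a[14] = 14, a[15] = 17, a[16] = 39, a[17] = 26, a[18] = 27, a[19] = 37, a[20] = 2, a[21] = 33, a[22] = 39, a[23] = 30, a[24] = 3, a[25] = 17, a[26] = 6, a[27] = 37, a[28] = 27, a[29] = 26, a[30] = 35, a[31] = 33, a[32] = 6.
Since (a[31], a[32]) = (a[1], a[2]) = (33, 6) (two consecutive terms determine the rest), the sequence is periodic with period 30.

30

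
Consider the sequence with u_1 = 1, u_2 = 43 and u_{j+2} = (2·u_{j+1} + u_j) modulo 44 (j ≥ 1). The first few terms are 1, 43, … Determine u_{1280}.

33

Computing terms: u_1 = 1; u_2 = 43; u_3 = 43; u_4 = 41; u_5 = 37; u_6 = 27; u_7 = 3; u_8 = 33; u_9 = 25; u_{10} = 39; u_{11} = 15; u_{12} = 25; u_{13} = 21; u_{14} = 23; u_{15} = 23; u_{16} = 25; u_{17} = 29; u_{18} = 39; u_{19} = 19; u_{20} = 33; u_{21} = 41; u_{22} = 27; u_{23} = 7; u_{24} = 41; u_{25} = 1; u_{26} = 43.
Since (u_{25}, u_{26}) = (u_1, u_2) = (1, 43) (two consecutive terms determine the rest), the sequence is periodic with period 24.
(1280 - 1) mod 24 = 7, so u_{1280} = u_8 = 33.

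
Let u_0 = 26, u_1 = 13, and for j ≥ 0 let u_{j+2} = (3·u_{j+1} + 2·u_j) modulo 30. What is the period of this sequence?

24

Listing terms: u_0 = 26,  u_1 = 13,  u_2 = 1,  u_3 = 29,  u_4 = 29,  u_5 = 25,  u_6 = 13,  u_7 = 29,  u_8 = 23,  u_9 = 7,  u_{10} = 7,  u_{11} = 5,  u_{12} = 29,  u_{13} = 7,  u_{14} = 19,  u_{15} = 11,  u_{16} = 11,  u_{17} = 25,  u_{18} = 7,  u_{19} = 11,  u_{20} = 17,  u_{21} = 13,  u_{22} = 13,  u_{23} = 5,  u_{24} = 11,  u_{25} = 13,  u_{26} = 1.
Since (u_{25}, u_{26}) = (u_1, u_2) = (13, 1) (two consecutive terms determine the rest), the sequence is eventually periodic: after a pre-period of length 1 it cycles with period 24.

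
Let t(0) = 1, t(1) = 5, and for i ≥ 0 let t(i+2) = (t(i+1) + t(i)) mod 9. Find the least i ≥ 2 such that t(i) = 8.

t(0) = 1, t(1) = 5, t(2) = 6, t(3) = 2, t(4) = 8, t(5) = 1, t(6) = 0, t(7) = 1, t(8) = 1, t(9) = 2, t(10) = 3, t(11) = 5, t(12) = 8, t(13) = 4, t(14) = 3, t(15) = 7, t(16) = 1, t(17) = 8, t(18) = 0, t(19) = 8, t(20) = 8, t(21) = 7, t(22) = 6, t(23) = 4, t(24) = 1, t(25) = 5.
The sequence repeats with period 24.
The value 8 first appears (with i ≥ 2) at t(4).

4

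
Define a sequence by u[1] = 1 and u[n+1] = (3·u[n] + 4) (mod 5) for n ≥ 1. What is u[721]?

1

We have u[1] = 1; u[2] = 2; u[3] = 0; u[4] = 4; u[5] = 1.
Since u[5] = u[1] = 1, the sequence is periodic with period 4.
So u[721] = u[1 + ((721-1) mod 4)] = u[1] = 1.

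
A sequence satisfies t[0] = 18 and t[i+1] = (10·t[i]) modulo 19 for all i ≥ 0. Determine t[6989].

16

Computing terms: t[0] = 18; t[1] = 9; t[2] = 14; t[3] = 7; t[4] = 13; t[5] = 16; t[6] = 8; t[7] = 4; t[8] = 2; t[9] = 1; t[10] = 10; t[11] = 5; t[12] = 12; t[13] = 6; t[14] = 3; t[15] = 11; t[16] = 15; t[17] = 17; t[18] = 18.
The sequence repeats with period 18.
So t[6989] = t[0 + ((6989-0) mod 18)] = t[5] = 16.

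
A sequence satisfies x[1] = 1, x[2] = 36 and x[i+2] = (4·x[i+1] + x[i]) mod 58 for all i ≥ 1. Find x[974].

18

We have x[1] = 1; x[2] = 36; x[3] = 29; x[4] = 36; x[5] = 57; x[6] = 32; x[7] = 11; x[8] = 18; x[9] = 25; x[10] = 2; x[11] = 33; x[12] = 18; x[13] = 47; x[14] = 32; x[15] = 1; x[16] = 36.
The sequence repeats with period 14.
(974 - 1) mod 14 = 7, so x[974] = x[8] = 18.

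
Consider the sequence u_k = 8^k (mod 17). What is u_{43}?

2

We have u_0 = 1; u_1 = 8; u_2 = 13; u_3 = 2; u_4 = 16; u_5 = 9; u_6 = 4; u_7 = 15; u_8 = 1.
The sequence repeats with period 8.
So u_{43} = u_{0 + ((43-0) mod 8)} = u_3 = 2.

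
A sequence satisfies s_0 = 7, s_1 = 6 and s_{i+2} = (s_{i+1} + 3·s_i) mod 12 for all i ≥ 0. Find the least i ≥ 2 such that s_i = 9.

3

Computing terms: s_0 = 7; s_1 = 6; s_2 = 3; s_3 = 9; s_4 = 6; s_5 = 9; s_6 = 3; s_7 = 6; s_8 = 3.
Since (s_7, s_8) = (s_1, s_2) = (6, 3) (two consecutive terms determine the rest), the sequence is eventually periodic: after a pre-period of length 1 it cycles with period 6.
The value 9 first appears (with i ≥ 2) at s_3.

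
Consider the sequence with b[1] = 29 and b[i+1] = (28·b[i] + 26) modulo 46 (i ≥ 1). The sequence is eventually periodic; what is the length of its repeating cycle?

22

Computing terms: b[1] = 29; b[2] = 10; b[3] = 30; b[4] = 38; b[5] = 32; b[6] = 2; b[7] = 36; b[8] = 22; b[9] = 44; b[10] = 16; b[11] = 14; b[12] = 4; b[13] = 0; b[14] = 26; b[15] = 18; b[16] = 24; b[17] = 8; b[18] = 20; b[19] = 34; b[20] = 12; b[21] = 40; b[22] = 42; b[23] = 6; b[24] = 10.
Since b[24] = b[2] = 10, the sequence is eventually periodic: after a pre-period of length 1 it cycles with period 22.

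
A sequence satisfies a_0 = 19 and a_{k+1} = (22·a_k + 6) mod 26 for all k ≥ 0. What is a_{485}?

a_0 = 19; a_1 = 8; a_2 = 0; a_3 = 6; a_4 = 8.
Since a_4 = a_1 = 8, the sequence is eventually periodic: after a pre-period of length 1 it cycles with period 3.
For k ≥ 1, a_k depends only on (k - 1) mod 3. (485 - 1) mod 3 = 1, so a_{485} = a_2 = 0.

0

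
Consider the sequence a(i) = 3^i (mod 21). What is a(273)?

6

We have a(0) = 1, a(1) = 3, a(2) = 9, a(3) = 6, a(4) = 18, a(5) = 12, a(6) = 15, a(7) = 3.
Since a(7) = a(1) = 3, the sequence is eventually periodic: after a pre-period of length 1 it cycles with period 6.
For i ≥ 1, a(i) depends only on (i - 1) mod 6. (273 - 1) mod 6 = 2, so a(273) = a(3) = 6.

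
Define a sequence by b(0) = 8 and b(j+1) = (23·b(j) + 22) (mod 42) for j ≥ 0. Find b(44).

Computing terms: b(0) = 8; b(1) = 38; b(2) = 14; b(3) = 8.
Since b(3) = b(0) = 8, the sequence is periodic with period 3.
So b(44) = b(0 + ((44-0) mod 3)) = b(2) = 14.

14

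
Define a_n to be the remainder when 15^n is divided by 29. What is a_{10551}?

Listing terms: a_0 = 1, a_1 = 15, a_2 = 22, a_3 = 11, a_4 = 20, a_5 = 10, a_6 = 5, a_7 = 17, a_8 = 23, a_9 = 26, a_{10} = 13, a_{11} = 21, a_{12} = 25, a_{13} = 27, a_{14} = 28, a_{15} = 14, a_{16} = 7, a_{17} = 18, a_{18} = 9, a_{19} = 19, a_{20} = 24, a_{21} = 12, a_{22} = 6, a_{23} = 3, a_{24} = 16, a_{25} = 8, a_{26} = 4, a_{27} = 2, a_{28} = 1.
Since a_{28} = a_0 = 1, the sequence is periodic with period 28.
So a_{10551} = a_{0 + ((10551-0) mod 28)} = a_{23} = 3.

3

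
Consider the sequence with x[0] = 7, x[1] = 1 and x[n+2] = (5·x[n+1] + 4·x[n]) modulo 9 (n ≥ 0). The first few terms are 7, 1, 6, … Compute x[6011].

4

We have x[0] = 7,  x[1] = 1,  x[2] = 6,  x[3] = 7,  x[4] = 5,  x[5] = 8,  x[6] = 6,  x[7] = 8,  x[8] = 1,  x[9] = 1,  x[10] = 0,  x[11] = 4,  x[12] = 2,  x[13] = 8,  x[14] = 3,  x[15] = 2,  x[16] = 4,  x[17] = 1,  x[18] = 3,  x[19] = 1,  x[20] = 8,  x[21] = 8,  x[22] = 0,  x[23] = 5,  x[24] = 7,  x[25] = 1.
Since (x[24], x[25]) = (x[0], x[1]) = (7, 1) (two consecutive terms determine the rest), the sequence is periodic with period 24.
(6011 - 0) mod 24 = 11, so x[6011] = x[11] = 4.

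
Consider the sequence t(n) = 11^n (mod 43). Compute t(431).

We have t(1) = 11,  t(2) = 35,  t(3) = 41,  t(4) = 21,  t(5) = 16,  t(6) = 4,  t(7) = 1,  t(8) = 11.
The sequence repeats with period 7.
So t(431) = t(1 + ((431-1) mod 7)) = t(4) = 21.

21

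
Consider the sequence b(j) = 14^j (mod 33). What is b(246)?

25

Computing terms: b(0) = 1, b(1) = 14, b(2) = 31, b(3) = 5, b(4) = 4, b(5) = 23, b(6) = 25, b(7) = 20, b(8) = 16, b(9) = 26, b(10) = 1.
The sequence repeats with period 10.
(246 - 0) mod 10 = 6, so b(246) = b(6) = 25.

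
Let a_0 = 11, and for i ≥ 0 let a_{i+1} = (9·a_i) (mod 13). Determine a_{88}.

8

We have a_0 = 11,  a_1 = 8,  a_2 = 7,  a_3 = 11.
The sequence repeats with period 3.
(88 - 0) mod 3 = 1, so a_{88} = a_1 = 8.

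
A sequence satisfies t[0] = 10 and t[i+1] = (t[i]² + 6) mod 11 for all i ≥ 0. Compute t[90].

10

t[0] = 10, t[1] = 7, t[2] = 0, t[3] = 6, t[4] = 9, t[5] = 10.
Since t[5] = t[0] = 10, the sequence is periodic with period 5.
(90 - 0) mod 5 = 0, so t[90] = t[0] = 10.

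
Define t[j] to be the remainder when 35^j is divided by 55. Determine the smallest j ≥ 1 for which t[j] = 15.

t[0] = 1; t[1] = 35; t[2] = 15; t[3] = 30; t[4] = 5; t[5] = 10; t[6] = 20; t[7] = 40; t[8] = 25; t[9] = 50; t[10] = 45; t[11] = 35.
Since t[11] = t[1] = 35, the sequence is eventually periodic: after a pre-period of length 1 it cycles with period 10.
The value 15 first appears (with j ≥ 1) at t[2].

2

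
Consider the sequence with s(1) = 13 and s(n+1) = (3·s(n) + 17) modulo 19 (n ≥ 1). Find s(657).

s(1) = 13,  s(2) = 18,  s(3) = 14,  s(4) = 2,  s(5) = 4,  s(6) = 10,  s(7) = 9,  s(8) = 6,  s(9) = 16,  s(10) = 8,  s(11) = 3,  s(12) = 7,  s(13) = 0,  s(14) = 17,  s(15) = 11,  s(16) = 12,  s(17) = 15,  s(18) = 5,  s(19) = 13.
Since s(19) = s(1) = 13, the sequence is periodic with period 18.
So s(657) = s(1 + ((657-1) mod 18)) = s(9) = 16.

16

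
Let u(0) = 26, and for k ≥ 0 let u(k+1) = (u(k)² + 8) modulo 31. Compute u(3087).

26

Listing terms: u(0) = 26; u(1) = 2; u(2) = 12; u(3) = 28; u(4) = 17; u(5) = 18; u(6) = 22; u(7) = 27; u(8) = 24; u(9) = 26.
Since u(9) = u(0) = 26, the sequence is periodic with period 9.
So u(3087) = u(0 + ((3087-0) mod 9)) = u(0) = 26.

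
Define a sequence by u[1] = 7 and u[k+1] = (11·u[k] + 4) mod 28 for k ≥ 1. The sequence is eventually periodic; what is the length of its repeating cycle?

6

u[1] = 7, u[2] = 25, u[3] = 27, u[4] = 21, u[5] = 11, u[6] = 13, u[7] = 7.
Since u[7] = u[1] = 7, the sequence is periodic with period 6.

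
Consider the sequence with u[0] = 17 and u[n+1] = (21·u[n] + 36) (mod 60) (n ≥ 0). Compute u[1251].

33

u[0] = 17,  u[1] = 33,  u[2] = 9,  u[3] = 45,  u[4] = 21,  u[5] = 57,  u[6] = 33.
Since u[6] = u[1] = 33, the sequence is eventually periodic: after a pre-period of length 1 it cycles with period 5.
For n ≥ 1, u[n] depends only on (n - 1) mod 5. (1251 - 1) mod 5 = 0, so u[1251] = u[1] = 33.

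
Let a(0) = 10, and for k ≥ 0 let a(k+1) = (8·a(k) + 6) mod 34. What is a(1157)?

Listing terms: a(0) = 10; a(1) = 18; a(2) = 14; a(3) = 16; a(4) = 32; a(5) = 24; a(6) = 28; a(7) = 26; a(8) = 10.
Since a(8) = a(0) = 10, the sequence is periodic with period 8.
So a(1157) = a(0 + ((1157-0) mod 8)) = a(5) = 24.

24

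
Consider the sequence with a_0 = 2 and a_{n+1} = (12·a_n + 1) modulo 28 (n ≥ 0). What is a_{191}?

Listing terms: a_0 = 2, a_1 = 25, a_2 = 21, a_3 = 1, a_4 = 13, a_5 = 17, a_6 = 9, a_7 = 25.
Since a_7 = a_1 = 25, the sequence is eventually periodic: after a pre-period of length 1 it cycles with period 6.
For n ≥ 1, a_n depends only on (n - 1) mod 6. (191 - 1) mod 6 = 4, so a_{191} = a_5 = 17.

17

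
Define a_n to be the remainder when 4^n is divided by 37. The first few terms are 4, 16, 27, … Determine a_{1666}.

Computing terms: a_1 = 4, a_2 = 16, a_3 = 27, a_4 = 34, a_5 = 25, a_6 = 26, a_7 = 30, a_8 = 9, a_9 = 36, a_{10} = 33, a_{11} = 21, a_{12} = 10, a_{13} = 3, a_{14} = 12, a_{15} = 11, a_{16} = 7, a_{17} = 28, a_{18} = 1, a_{19} = 4.
The sequence repeats with period 18.
So a_{1666} = a_{1 + ((1666-1) mod 18)} = a_{10} = 33.

33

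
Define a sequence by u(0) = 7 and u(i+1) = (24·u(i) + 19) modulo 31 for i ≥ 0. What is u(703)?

u(0) = 7, u(1) = 1, u(2) = 12, u(3) = 28, u(4) = 9, u(5) = 18, u(6) = 17, u(7) = 24, u(8) = 6, u(9) = 8, u(10) = 25, u(11) = 30, u(12) = 26, u(13) = 23, u(14) = 13, u(15) = 21, u(16) = 27, u(17) = 16, u(18) = 0, u(19) = 19, u(20) = 10, u(21) = 11, u(22) = 4, u(23) = 22, u(24) = 20, u(25) = 3, u(26) = 29, u(27) = 2, u(28) = 5, u(29) = 15, u(30) = 7.
Since u(30) = u(0) = 7, the sequence is periodic with period 30.
(703 - 0) mod 30 = 13, so u(703) = u(13) = 23.

23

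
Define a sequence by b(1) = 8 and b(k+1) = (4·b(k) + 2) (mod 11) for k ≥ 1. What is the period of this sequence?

5

Listing terms: b(1) = 8; b(2) = 1; b(3) = 6; b(4) = 4; b(5) = 7; b(6) = 8.
Since b(6) = b(1) = 8, the sequence is periodic with period 5.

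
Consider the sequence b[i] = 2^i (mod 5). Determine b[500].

b[1] = 2,  b[2] = 4,  b[3] = 3,  b[4] = 1,  b[5] = 2.
Since b[5] = b[1] = 2, the sequence is periodic with period 4.
(500 - 1) mod 4 = 3, so b[500] = b[4] = 1.

1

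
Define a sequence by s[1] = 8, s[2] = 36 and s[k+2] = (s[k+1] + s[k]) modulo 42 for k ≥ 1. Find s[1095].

We have s[1] = 8, s[2] = 36, s[3] = 2, s[4] = 38, s[5] = 40, s[6] = 36, s[7] = 34, s[8] = 28, s[9] = 20, s[10] = 6, s[11] = 26, s[12] = 32, s[13] = 16, s[14] = 6, s[15] = 22, s[16] = 28, s[17] = 8, s[18] = 36.
Since (s[17], s[18]) = (s[1], s[2]) = (8, 36) (two consecutive terms determine the rest), the sequence is periodic with period 16.
So s[1095] = s[1 + ((1095-1) mod 16)] = s[7] = 34.

34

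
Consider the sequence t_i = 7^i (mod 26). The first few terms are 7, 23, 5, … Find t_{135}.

5

We have t_1 = 7, t_2 = 23, t_3 = 5, t_4 = 9, t_5 = 11, t_6 = 25, t_7 = 19, t_8 = 3, t_9 = 21, t_{10} = 17, t_{11} = 15, t_{12} = 1, t_{13} = 7.
Since t_{13} = t_1 = 7, the sequence is periodic with period 12.
(135 - 1) mod 12 = 2, so t_{135} = t_3 = 5.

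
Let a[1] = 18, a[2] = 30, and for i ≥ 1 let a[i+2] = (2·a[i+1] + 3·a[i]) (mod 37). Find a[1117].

18

Listing terms: a[1] = 18, a[2] = 30, a[3] = 3, a[4] = 22, a[5] = 16, a[6] = 24, a[7] = 22, a[8] = 5, a[9] = 2, a[10] = 19, a[11] = 7, a[12] = 34, a[13] = 15, a[14] = 21, a[15] = 13, a[16] = 15, a[17] = 32, a[18] = 35, a[19] = 18, a[20] = 30.
The sequence repeats with period 18.
So a[1117] = a[1 + ((1117-1) mod 18)] = a[1] = 18.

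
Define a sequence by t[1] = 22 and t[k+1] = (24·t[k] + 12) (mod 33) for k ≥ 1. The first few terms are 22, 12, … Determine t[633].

Listing terms: t[1] = 22; t[2] = 12; t[3] = 3; t[4] = 18; t[5] = 15; t[6] = 9; t[7] = 30; t[8] = 6; t[9] = 24; t[10] = 27; t[11] = 0; t[12] = 12.
Since t[12] = t[2] = 12, the sequence is eventually periodic: after a pre-period of length 1 it cycles with period 10.
For k ≥ 2, t[k] depends only on (k - 2) mod 10. (633 - 2) mod 10 = 1, so t[633] = t[3] = 3.

3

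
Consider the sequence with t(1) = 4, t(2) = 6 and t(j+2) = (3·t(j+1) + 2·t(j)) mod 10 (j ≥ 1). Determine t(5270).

Computing terms: t(1) = 4; t(2) = 6; t(3) = 6; t(4) = 0; t(5) = 2; t(6) = 6; t(7) = 2; t(8) = 8; t(9) = 8; t(10) = 0; t(11) = 6; t(12) = 8; t(13) = 6; t(14) = 4; t(15) = 4; t(16) = 0; t(17) = 8; t(18) = 4; t(19) = 8; t(20) = 2; t(21) = 2; t(22) = 0; t(23) = 4; t(24) = 2; t(25) = 4; t(26) = 6.
The sequence repeats with period 24.
(5270 - 1) mod 24 = 13, so t(5270) = t(14) = 4.

4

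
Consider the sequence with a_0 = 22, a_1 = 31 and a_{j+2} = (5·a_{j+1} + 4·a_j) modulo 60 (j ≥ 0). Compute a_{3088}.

7

a_0 = 22,  a_1 = 31,  a_2 = 3,  a_3 = 19,  a_4 = 47,  a_5 = 11,  a_6 = 3,  a_7 = 59,  a_8 = 7,  a_9 = 31,  a_{10} = 3.
Since (a_9, a_{10}) = (a_1, a_2) = (31, 3) (two consecutive terms determine the rest), the sequence is eventually periodic: after a pre-period of length 1 it cycles with period 8.
For j ≥ 1, a_j depends only on (j - 1) mod 8. (3088 - 1) mod 8 = 7, so a_{3088} = a_8 = 7.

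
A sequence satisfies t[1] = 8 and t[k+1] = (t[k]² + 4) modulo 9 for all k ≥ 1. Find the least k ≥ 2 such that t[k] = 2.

3

We have t[1] = 8; t[2] = 5; t[3] = 2; t[4] = 8.
The sequence repeats with period 3.
The value 2 first appears (with k ≥ 2) at t[3].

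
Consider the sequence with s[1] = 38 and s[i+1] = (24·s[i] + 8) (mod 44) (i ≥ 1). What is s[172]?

Computing terms: s[1] = 38, s[2] = 40, s[3] = 0, s[4] = 8, s[5] = 24, s[6] = 12, s[7] = 32, s[8] = 28, s[9] = 20, s[10] = 4, s[11] = 16, s[12] = 40.
Since s[12] = s[2] = 40, the sequence is eventually periodic: after a pre-period of length 1 it cycles with period 10.
For i ≥ 2, s[i] depends only on (i - 2) mod 10. (172 - 2) mod 10 = 0, so s[172] = s[2] = 40.

40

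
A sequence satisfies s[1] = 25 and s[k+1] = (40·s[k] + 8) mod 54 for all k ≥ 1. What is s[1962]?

Computing terms: s[1] = 25, s[2] = 36, s[3] = 44, s[4] = 40, s[5] = 42, s[6] = 14, s[7] = 28, s[8] = 48, s[9] = 38, s[10] = 16, s[11] = 0, s[12] = 8, s[13] = 4, s[14] = 6, s[15] = 32, s[16] = 46, s[17] = 12, s[18] = 2, s[19] = 34, s[20] = 18, s[21] = 26, s[22] = 22, s[23] = 24, s[24] = 50, s[25] = 10, s[26] = 30, s[27] = 20, s[28] = 52, s[29] = 36.
Since s[29] = s[2] = 36, the sequence is eventually periodic: after a pre-period of length 1 it cycles with period 27.
For k ≥ 2, s[k] depends only on (k - 2) mod 27. (1962 - 2) mod 27 = 16, so s[1962] = s[18] = 2.

2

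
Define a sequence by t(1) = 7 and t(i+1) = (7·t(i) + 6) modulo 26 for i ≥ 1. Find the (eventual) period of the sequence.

12

t(1) = 7, t(2) = 3, t(3) = 1, t(4) = 13, t(5) = 19, t(6) = 9, t(7) = 17, t(8) = 21, t(9) = 23, t(10) = 11, t(11) = 5, t(12) = 15, t(13) = 7.
Since t(13) = t(1) = 7, the sequence is periodic with period 12.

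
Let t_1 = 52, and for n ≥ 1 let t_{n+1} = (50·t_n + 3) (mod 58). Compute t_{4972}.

27

We have t_1 = 52, t_2 = 51, t_3 = 1, t_4 = 53, t_5 = 43, t_6 = 7, t_7 = 5, t_8 = 21, t_9 = 9, t_{10} = 47, t_{11} = 33, t_{12} = 29, t_{13} = 3, t_{14} = 37, t_{15} = 55, t_{16} = 27, t_{17} = 19, t_{18} = 25, t_{19} = 35, t_{20} = 13, t_{21} = 15, t_{22} = 57, t_{23} = 11, t_{24} = 31, t_{25} = 45, t_{26} = 49, t_{27} = 17, t_{28} = 41, t_{29} = 23, t_{30} = 51.
Since t_{30} = t_2 = 51, the sequence is eventually periodic: after a pre-period of length 1 it cycles with period 28.
For n ≥ 2, t_n depends only on (n - 2) mod 28. (4972 - 2) mod 28 = 14, so t_{4972} = t_{16} = 27.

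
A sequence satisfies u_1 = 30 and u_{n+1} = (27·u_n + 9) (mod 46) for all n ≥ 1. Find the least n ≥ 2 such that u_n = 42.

u_1 = 30; u_2 = 37; u_3 = 42; u_4 = 39; u_5 = 4; u_6 = 25; u_7 = 40; u_8 = 31; u_9 = 18; u_{10} = 35; u_{11} = 34; u_{12} = 7; u_{13} = 14; u_{14} = 19; u_{15} = 16; u_{16} = 27; u_{17} = 2; u_{18} = 17; u_{19} = 8; u_{20} = 41; u_{21} = 12; u_{22} = 11; u_{23} = 30.
Since u_{23} = u_1 = 30, the sequence is periodic with period 22.
The value 42 first appears (with n ≥ 2) at u_3.

3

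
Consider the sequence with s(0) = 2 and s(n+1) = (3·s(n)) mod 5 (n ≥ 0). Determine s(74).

Listing terms: s(0) = 2; s(1) = 1; s(2) = 3; s(3) = 4; s(4) = 2.
The sequence repeats with period 4.
So s(74) = s(0 + ((74-0) mod 4)) = s(2) = 3.

3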